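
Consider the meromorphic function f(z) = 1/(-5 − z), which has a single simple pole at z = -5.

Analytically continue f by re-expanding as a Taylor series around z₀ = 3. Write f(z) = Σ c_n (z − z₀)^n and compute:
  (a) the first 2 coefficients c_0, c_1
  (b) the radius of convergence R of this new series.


Let w = z − z₀, so z = z₀ + w.
Then -5 − z = -5 − (z₀ + w) = (-5 − z₀) − w = -8 − w.
f(z) = 1/(-8 − w) = (1/(-8)) · 1/(1 − w/(-8)) = Σ_{n≥0} w^n / (-8)^(n+1).
So c_n = 1/(-8)^(n+1):
  c_0 = 1/(-8)^1 = -1/8.
  c_1 = 1/(-8)^2 = 1/64.
The series is valid for |w/d| < 1, i.e. |z − z₀| < |d|.
Radius of convergence: R = |-5 − z₀| = |-8| = 8 (distance from z₀ to the singularity z = -5).

c_0 = -1/8, c_1 = 1/64; R = 8.


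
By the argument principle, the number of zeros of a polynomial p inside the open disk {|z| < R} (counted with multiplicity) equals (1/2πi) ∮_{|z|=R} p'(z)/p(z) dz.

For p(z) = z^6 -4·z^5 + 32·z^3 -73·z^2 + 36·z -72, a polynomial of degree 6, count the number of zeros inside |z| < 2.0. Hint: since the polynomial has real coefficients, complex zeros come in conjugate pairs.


The zeros of p are: (0 + 1i), (0 - 1i), 3, -3, (2 + 2i), (2 - 2i).
Their magnitudes are: 1, 1, 3, 3, 2.828, 2.828.
Zeros with |z| < R = 2.0: (0 + 1i), (0 - 1i).
Count = 2.
By the argument principle, (1/2πi) ∮_{|z|=R} p'(z)/p(z) dz equals exactly this count.

Number of zeros inside |z| < 2.0: 2.


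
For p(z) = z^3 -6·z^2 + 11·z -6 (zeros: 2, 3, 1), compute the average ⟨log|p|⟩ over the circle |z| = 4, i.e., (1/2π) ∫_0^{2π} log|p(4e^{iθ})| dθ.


Zeros: 1, 2, 3; r = 4.
Inside |z| < r: 1, 2, 3. Outside (|z| ≥ r): ∅.
p(0) = -6, so log|p(0)| = log(6) = 1.7918.
Apply Jensen: I(r) = log|p(0)| + Σ_k log(r/|z_k|), summed over zeros inside |z| < r.
  log(r/|z_k|) for z_k = 2: log(4/2) = 0.6931
  log(r/|z_k|) for z_k = 3: log(4/3) = 0.2877
  log(r/|z_k|) for z_k = 1: log(4/1) = 1.3863
Sum over inside zeros: 2.3671.
I(r) = log|p(0)| + (inside sum) = 1.7918 + 2.3671 = 4.1589.
Closed form (all zeros inside, monic): I(r) = n·log(r) = 3·log(4) = 4.1589. ✓

I(r) ≈ 4.1589.


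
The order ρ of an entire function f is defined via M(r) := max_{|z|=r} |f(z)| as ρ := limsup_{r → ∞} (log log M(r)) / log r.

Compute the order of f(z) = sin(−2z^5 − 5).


Write sin(w) = (e^{iw} ± e^{−iw})/(2 or 2i), so |sin(w)| ≤ e^{|w|}. With w = −2z^5 − 5, |w| ≤ 2r^5 + 5 on |z|=r, giving M(r) ≤ e^{2r^5 + 5} and ρ ≤ 5. For the lower bound, choose z on |z|=r with -2z^5 purely imaginary of modulus 2r^5; then |sin(−2z^5 − 5)| grows like e^{2r^5}/2, so ρ ≥ 5. Hence ρ = 5.
Therefore ρ = 5.

Order ρ = 5.


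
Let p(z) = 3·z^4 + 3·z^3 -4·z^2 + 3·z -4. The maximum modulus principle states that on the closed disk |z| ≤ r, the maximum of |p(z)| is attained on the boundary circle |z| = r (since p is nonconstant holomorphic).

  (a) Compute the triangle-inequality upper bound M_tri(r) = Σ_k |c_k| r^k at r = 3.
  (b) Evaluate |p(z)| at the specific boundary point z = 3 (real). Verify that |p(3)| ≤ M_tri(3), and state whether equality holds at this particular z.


Coefficients: c_0 = -4, c_1 = 3, c_2 = -4, c_3 = 3, c_4 = 3. Radius r = 3.
Part (a). Triangle bound: M_tri(r) = Σ_k |c_k| r^k
  = |-4|·3^0 + |3|·3^1 + |-4|·3^2 + |3|·3^3 + |3|·3^4
  = 4 + 9 + 36 + 81 + 243 = 373.
This bounds M(r) := max_{|z|=r} |p(z)| from above; equality holds iff all terms c_k z^k can be made to align in phase at a single z on |z|=r.
Part (b). At z = 3 (real, on the circle |z| = r):
  p(3) = (-4)·3^0 + (3)·3^1 + (-4)·3^2 + (3)·3^3 + (3)·3^4 = 293.
  |p(3)| = 293.
Check: |p(3)| = 293 ≤ 373 = M_tri(3). ✓ Equality does not hold at z = 3 (the coefficients have mixed signs, so the terms do not all align in phase there).

M_tri(3) = 373; |p(3)| = 293; equality at z=3: no.


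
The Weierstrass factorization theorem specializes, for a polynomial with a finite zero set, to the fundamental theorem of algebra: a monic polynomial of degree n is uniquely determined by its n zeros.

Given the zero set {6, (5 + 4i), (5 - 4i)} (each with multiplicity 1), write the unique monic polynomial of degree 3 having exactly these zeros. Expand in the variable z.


The polynomial is p(z) = ∏_{α ∈ S} (z − α), where S = {6, (5 + 4i), (5 - 4i)}.
Expanding the product yields: p(z) = z^3 -16·z^2 + 101·z -246.
Note conjugate pairs combine to real quadratics: (z − (5+4i))(z − (5−4i)) = z² − 10z + 41.
The resulting polynomial has degree 3 and real coefficients as required.

p(z) = z^3 -16·z^2 + 101·z -246.


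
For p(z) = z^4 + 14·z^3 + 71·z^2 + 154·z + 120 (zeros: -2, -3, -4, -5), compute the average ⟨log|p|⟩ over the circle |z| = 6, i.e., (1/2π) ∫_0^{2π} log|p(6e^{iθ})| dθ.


Zeros: -5, -4, -3, -2; r = 6.
Inside |z| < r: -5, -4, -3, -2. Outside (|z| ≥ r): ∅.
p(0) = 120, so log|p(0)| = log(120) = 4.7875.
Apply Jensen: I(r) = log|p(0)| + Σ_k log(r/|z_k|), summed over zeros inside |z| < r.
  log(r/|z_k|) for z_k = -2: log(6/2) = 1.0986
  log(r/|z_k|) for z_k = -3: log(6/3) = 0.6931
  log(r/|z_k|) for z_k = -4: log(6/4) = 0.4055
  log(r/|z_k|) for z_k = -5: log(6/5) = 0.1823
Sum over inside zeros: 2.3795.
I(r) = log|p(0)| + (inside sum) = 4.7875 + 2.3795 = 7.1670.
Closed form (all zeros inside, monic): I(r) = n·log(r) = 4·log(6) = 7.1670. ✓

I(r) ≈ 7.1670.


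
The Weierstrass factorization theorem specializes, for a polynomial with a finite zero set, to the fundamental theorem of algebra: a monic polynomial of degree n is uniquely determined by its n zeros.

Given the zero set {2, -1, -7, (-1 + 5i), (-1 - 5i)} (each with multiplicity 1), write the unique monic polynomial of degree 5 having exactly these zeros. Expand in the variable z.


The polynomial is p(z) = ∏_{α ∈ S} (z − α), where S = {2, -1, -7, (-1 + 5i), (-1 - 5i)}.
Expanding the product yields: p(z) = z^5 + 8·z^4 + 29·z^3 + 124·z^2 -262·z -364.
Note conjugate pairs combine to real quadratics: (z − (-1+5i))(z − (-1−5i)) = z² + 2z + 26.
The resulting polynomial has degree 5 and real coefficients as required.

p(z) = z^5 + 8·z^4 + 29·z^3 + 124·z^2 -262·z -364.


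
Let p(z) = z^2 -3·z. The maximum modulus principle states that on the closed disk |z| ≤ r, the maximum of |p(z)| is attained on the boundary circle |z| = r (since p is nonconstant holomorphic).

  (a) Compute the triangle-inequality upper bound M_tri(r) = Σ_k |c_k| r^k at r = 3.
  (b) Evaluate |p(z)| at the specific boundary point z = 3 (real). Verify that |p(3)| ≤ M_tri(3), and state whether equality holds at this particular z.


Coefficients: c_0 = 0, c_1 = -3, c_2 = 1. Radius r = 3.
Part (a). Triangle bound: M_tri(r) = Σ_k |c_k| r^k
  = |0|·3^0 + |-3|·3^1 + |1|·3^2
  = 0 + 9 + 9 = 18.
This bounds M(r) := max_{|z|=r} |p(z)| from above; equality holds iff all terms c_k z^k can be made to align in phase at a single z on |z|=r.
Part (b). At z = 3 (real, on the circle |z| = r):
  p(3) = (0)·3^0 + (-3)·3^1 + (1)·3^2 = 0.
  |p(3)| = 0.
Check: |p(3)| = 0 ≤ 18 = M_tri(3). ✓ Equality does not hold at z = 3 (the coefficients have mixed signs, so the terms do not all align in phase there).

M_tri(3) = 18; |p(3)| = 0; equality at z=3: no.


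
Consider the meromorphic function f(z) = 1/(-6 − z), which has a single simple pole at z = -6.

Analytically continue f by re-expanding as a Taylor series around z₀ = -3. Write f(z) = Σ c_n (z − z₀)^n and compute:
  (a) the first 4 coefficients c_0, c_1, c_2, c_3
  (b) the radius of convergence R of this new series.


Let w = z − z₀, so z = z₀ + w.
Then -6 − z = -6 − (z₀ + w) = (-6 − z₀) − w = -3 − w.
f(z) = 1/(-3 − w) = (1/(-3)) · 1/(1 − w/(-3)) = Σ_{n≥0} w^n / (-3)^(n+1).
So c_n = 1/(-3)^(n+1):
  c_0 = 1/(-3)^1 = -1/3.
  c_1 = 1/(-3)^2 = 1/9.
  c_2 = 1/(-3)^3 = -1/27.
  c_3 = 1/(-3)^4 = 1/81.
The series is valid for |w/d| < 1, i.e. |z − z₀| < |d|.
Radius of convergence: R = |-6 − z₀| = |-3| = 3 (distance from z₀ to the singularity z = -6).

c_0 = -1/3, c_1 = 1/9, c_2 = -1/27, c_3 = 1/81; R = 3.


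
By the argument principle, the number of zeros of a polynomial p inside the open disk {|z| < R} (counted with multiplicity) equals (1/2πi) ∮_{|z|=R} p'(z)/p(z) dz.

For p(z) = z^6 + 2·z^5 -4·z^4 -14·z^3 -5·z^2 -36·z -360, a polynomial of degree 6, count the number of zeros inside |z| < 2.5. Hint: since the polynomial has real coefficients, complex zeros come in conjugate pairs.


The zeros of p are: (1 + 2i), (1 - 2i), (-2 + 2i), (-2 - 2i), -3, 3.
Their magnitudes are: 2.236, 2.236, 2.828, 2.828, 3, 3.
Zeros with |z| < R = 2.5: (1 + 2i), (1 - 2i).
Count = 2.
By the argument principle, (1/2πi) ∮_{|z|=R} p'(z)/p(z) dz equals exactly this count.

Number of zeros inside |z| < 2.5: 2.


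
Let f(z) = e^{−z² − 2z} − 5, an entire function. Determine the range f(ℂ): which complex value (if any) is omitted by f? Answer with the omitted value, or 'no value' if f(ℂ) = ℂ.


Little Picard bounds the complement of f(ℂ) to at most one point.
The exponent g(z) = −z² − 2z is a nonconstant polynomial, hence surjective onto ℂ. So e^{g(z)} takes every value in {e^w : w ∈ ℂ} = ℂ ∖ {0}. Adding -5 shifts the range to ℂ ∖ {-5}. f omits exactly -5.

Omitted value: -5.


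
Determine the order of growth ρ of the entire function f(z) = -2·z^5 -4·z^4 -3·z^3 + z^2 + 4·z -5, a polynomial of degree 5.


|f(z)| ≤ Σ|c_k|·r^k = O(r^5) as r → ∞. Polynomial growth is O(e^{r^ε}) for every ε > 0 (since r^5/e^{r^ε} → 0), so ρ ≤ ε for all ε > 0, i.e. ρ = 0. Every nonconstant polynomial has order 0.
Therefore ρ = 0.

Order ρ = 0.


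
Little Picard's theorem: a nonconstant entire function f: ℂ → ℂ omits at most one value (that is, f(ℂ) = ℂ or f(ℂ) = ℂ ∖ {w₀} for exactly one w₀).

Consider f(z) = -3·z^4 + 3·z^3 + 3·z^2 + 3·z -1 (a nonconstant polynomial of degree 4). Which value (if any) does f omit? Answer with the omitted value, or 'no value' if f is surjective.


Little Picard bounds the complement of f(ℂ) to at most one point.
For every w ∈ ℂ, the equation p(z) − w = 0 is a nonconstant polynomial in z and hence has at least one root by the fundamental theorem of algebra. So p is surjective onto ℂ, omitting no value.

Omitted value: no value.


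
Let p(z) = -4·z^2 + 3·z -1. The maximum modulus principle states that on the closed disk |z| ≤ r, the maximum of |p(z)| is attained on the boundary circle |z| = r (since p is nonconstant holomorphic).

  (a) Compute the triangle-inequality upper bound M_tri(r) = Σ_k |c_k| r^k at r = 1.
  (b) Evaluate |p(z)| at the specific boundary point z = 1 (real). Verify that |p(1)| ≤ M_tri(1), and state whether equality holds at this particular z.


Coefficients: c_0 = -1, c_1 = 3, c_2 = -4. Radius r = 1.
Part (a). Triangle bound: M_tri(r) = Σ_k |c_k| r^k
  = |-1|·1^0 + |3|·1^1 + |-4|·1^2
  = 1 + 3 + 4 = 8.
This bounds M(r) := max_{|z|=r} |p(z)| from above; equality holds iff all terms c_k z^k can be made to align in phase at a single z on |z|=r.
Part (b). At z = 1 (real, on the circle |z| = r):
  p(1) = (-1)·1^0 + (3)·1^1 + (-4)·1^2 = -2.
  |p(1)| = 2.
Check: |p(1)| = 2 ≤ 8 = M_tri(1). ✓ Equality does not hold at z = 1 (the coefficients have mixed signs, so the terms do not all align in phase there).

M_tri(1) = 8; |p(1)| = 2; equality at z=1: no.


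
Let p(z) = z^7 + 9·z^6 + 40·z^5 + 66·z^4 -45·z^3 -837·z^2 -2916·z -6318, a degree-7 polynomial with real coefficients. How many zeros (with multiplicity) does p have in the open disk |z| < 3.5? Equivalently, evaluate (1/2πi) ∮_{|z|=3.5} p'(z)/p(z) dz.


The zeros of p are: (-3 + 3i), (-3 - 3i), (-3 + 2i), (-3 - 2i), (0 + 3i), (0 - 3i), 3.
Their magnitudes are: 4.243, 4.243, 3.606, 3.606, 3, 3, 3.
Zeros with |z| < R = 3.5: (0 + 3i), (0 - 3i), 3.
Count = 3.
By the argument principle, (1/2πi) ∮_{|z|=R} p'(z)/p(z) dz equals exactly this count.

Number of zeros inside |z| < 3.5: 3.


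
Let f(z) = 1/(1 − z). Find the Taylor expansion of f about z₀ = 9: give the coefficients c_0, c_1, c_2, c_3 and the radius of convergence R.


Let w = z − z₀, so z = z₀ + w.
Then 1 − z = 1 − (z₀ + w) = (1 − z₀) − w = -8 − w.
f(z) = 1/(-8 − w) = (1/(-8)) · 1/(1 − w/(-8)) = Σ_{n≥0} w^n / (-8)^(n+1).
So c_n = 1/(-8)^(n+1):
  c_0 = 1/(-8)^1 = -1/8.
  c_1 = 1/(-8)^2 = 1/64.
  c_2 = 1/(-8)^3 = -1/512.
  c_3 = 1/(-8)^4 = 1/4096.
The series is valid for |w/d| < 1, i.e. |z − z₀| < |d|.
Radius of convergence: R = |1 − z₀| = |-8| = 8 (distance from z₀ to the singularity z = 1).

c_0 = -1/8, c_1 = 1/64, c_2 = -1/512, c_3 = 1/4096; R = 8.


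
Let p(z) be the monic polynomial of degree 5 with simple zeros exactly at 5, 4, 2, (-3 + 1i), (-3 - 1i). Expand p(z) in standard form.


The polynomial is p(z) = ∏_{α ∈ S} (z − α), where S = {5, 4, 2, (-3 + 1i), (-3 - 1i)}.
Expanding the product yields: p(z) = z^5 -5·z^4 -18·z^3 + 78·z^2 + 140·z -400.
Note conjugate pairs combine to real quadratics: (z − (-3+1i))(z − (-3−1i)) = z² + 6z + 10.
The resulting polynomial has degree 5 and real coefficients as required.

p(z) = z^5 -5·z^4 -18·z^3 + 78·z^2 + 140·z -400.


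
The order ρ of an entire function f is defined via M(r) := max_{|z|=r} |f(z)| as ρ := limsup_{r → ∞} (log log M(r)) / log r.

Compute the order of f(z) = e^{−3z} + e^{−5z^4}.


Each summand is entire of order 1 and 4 respectively (as in the single-exponential case). The order of a sum is at most the max of the orders, so ρ ≤ 4. For the lower bound: on |z|=r choose arg z so that -5z^4 is real positive; then |e^{-5z^4}| = e^{5r^4} while |e^{-3z}| ≤ e^{3r^1} = o(e^{5r^4}). So |f| ≥ e^{5r^4}(1 − o(1)) and ρ ≥ 4. Hence ρ = max(1, 4) = 4.
Therefore ρ = 4.

Order ρ = 4.


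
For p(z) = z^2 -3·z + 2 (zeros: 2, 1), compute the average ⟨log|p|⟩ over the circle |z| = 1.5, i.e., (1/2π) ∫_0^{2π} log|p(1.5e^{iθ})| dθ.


Zeros: 1, 2; r = 1.5.
Inside |z| < r: 1. Outside (|z| ≥ r): 2.
p(0) = 2, so log|p(0)| = log(2) = 0.6931.
Apply Jensen: I(r) = log|p(0)| + Σ_k log(r/|z_k|), summed over zeros inside |z| < r.
  log(r/|z_k|) for z_k = 1: log(1.5/1) = 0.4055
  Outside zeros (2) contribute nothing to the Jensen sum.
Sum over inside zeros: 0.4055.
I(r) = log|p(0)| + (inside sum) = 0.6931 + 0.4055 = 1.0986.
Note: since some zeros are outside |z| ≤ r, the simplified n·log(r) form does NOT apply — only the inside zeros contribute.

I(r) ≈ 1.0986.


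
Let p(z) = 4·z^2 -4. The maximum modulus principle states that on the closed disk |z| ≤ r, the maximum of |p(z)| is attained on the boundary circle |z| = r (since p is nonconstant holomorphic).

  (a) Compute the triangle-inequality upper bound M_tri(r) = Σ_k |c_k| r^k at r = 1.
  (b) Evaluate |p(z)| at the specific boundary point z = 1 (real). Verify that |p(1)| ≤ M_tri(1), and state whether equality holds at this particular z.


Coefficients: c_0 = -4, c_1 = 0, c_2 = 4. Radius r = 1.
Part (a). Triangle bound: M_tri(r) = Σ_k |c_k| r^k
  = |-4|·1^0 + |0|·1^1 + |4|·1^2
  = 4 + 0 + 4 = 8.
This bounds M(r) := max_{|z|=r} |p(z)| from above; equality holds iff all terms c_k z^k can be made to align in phase at a single z on |z|=r.
Part (b). At z = 1 (real, on the circle |z| = r):
  p(1) = (-4)·1^0 + (0)·1^1 + (4)·1^2 = 0.
  |p(1)| = 0.
Check: |p(1)| = 0 ≤ 8 = M_tri(1). ✓ Equality does not hold at z = 1 (the coefficients have mixed signs, so the terms do not all align in phase there).

M_tri(1) = 8; |p(1)| = 0; equality at z=1: no.


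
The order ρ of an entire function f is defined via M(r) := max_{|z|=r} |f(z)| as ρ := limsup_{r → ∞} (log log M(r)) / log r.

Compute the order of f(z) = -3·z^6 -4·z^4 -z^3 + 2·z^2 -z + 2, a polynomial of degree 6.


|f(z)| ≤ Σ|c_k|·r^k = O(r^6) as r → ∞. Polynomial growth is O(e^{r^ε}) for every ε > 0 (since r^6/e^{r^ε} → 0), so ρ ≤ ε for all ε > 0, i.e. ρ = 0. Every nonconstant polynomial has order 0.
Therefore ρ = 0.

Order ρ = 0.


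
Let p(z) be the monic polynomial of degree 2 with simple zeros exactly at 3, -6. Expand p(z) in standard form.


The polynomial is p(z) = ∏_{α ∈ S} (z − α), where S = {3, -6}.
Expanding the product yields: p(z) = z^2 + 3·z -18.
The resulting polynomial has degree 2 and real coefficients as required.

p(z) = z^2 + 3·z -18.


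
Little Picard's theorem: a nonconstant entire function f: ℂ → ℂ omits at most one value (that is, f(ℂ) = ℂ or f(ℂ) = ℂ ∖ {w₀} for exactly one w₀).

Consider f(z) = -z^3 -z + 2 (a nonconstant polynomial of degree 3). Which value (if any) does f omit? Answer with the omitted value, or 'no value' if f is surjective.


Little Picard bounds the complement of f(ℂ) to at most one point.
For every w ∈ ℂ, the equation p(z) − w = 0 is a nonconstant polynomial in z and hence has at least one root by the fundamental theorem of algebra. So p is surjective onto ℂ, omitting no value.

Omitted value: no value.


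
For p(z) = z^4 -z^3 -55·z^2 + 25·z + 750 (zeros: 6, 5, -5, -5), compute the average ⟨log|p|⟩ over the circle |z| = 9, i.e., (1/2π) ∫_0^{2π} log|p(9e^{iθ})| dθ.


Zeros: -5, -5, 5, 6; r = 9.
Inside |z| < r: -5, -5, 5, 6. Outside (|z| ≥ r): ∅.
p(0) = 750, so log|p(0)| = log(750) = 6.6201.
Apply Jensen: I(r) = log|p(0)| + Σ_k log(r/|z_k|), summed over zeros inside |z| < r.
  log(r/|z_k|) for z_k = 6: log(9/6) = 0.4055
  log(r/|z_k|) for z_k = 5: log(9/5) = 0.5878
  log(r/|z_k|) for z_k = -5: log(9/5) = 0.5878
  log(r/|z_k|) for z_k = -5: log(9/5) = 0.5878
Sum over inside zeros: 2.1688.
I(r) = log|p(0)| + (inside sum) = 6.6201 + 2.1688 = 8.7889.
Closed form (all zeros inside, monic): I(r) = n·log(r) = 4·log(9) = 8.7889. ✓

I(r) ≈ 8.7889.


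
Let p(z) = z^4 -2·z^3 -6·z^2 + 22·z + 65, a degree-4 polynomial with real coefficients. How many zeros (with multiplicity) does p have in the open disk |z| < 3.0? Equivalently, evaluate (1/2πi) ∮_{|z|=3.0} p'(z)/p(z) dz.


The zeros of p are: (-2 + 1i), (-2 - 1i), (3 + 2i), (3 - 2i).
Their magnitudes are: 2.236, 2.236, 3.606, 3.606.
Zeros with |z| < R = 3.0: (-2 + 1i), (-2 - 1i).
Count = 2.
By the argument principle, (1/2πi) ∮_{|z|=R} p'(z)/p(z) dz equals exactly this count.

Number of zeros inside |z| < 3.0: 2.


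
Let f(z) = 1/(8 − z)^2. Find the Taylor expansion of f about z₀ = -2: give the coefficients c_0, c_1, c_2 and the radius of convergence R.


Let w = z − z₀, so z = z₀ + w.
Then 8 − z = 8 − (z₀ + w) = (8 − z₀) − w = 10 − w.
f(z) = 1/(10 − w)^2 = (1/(10)^2) · (1 − w/(10))^{−2}.
By the binomial series (1−u)^{−2} = Σ_{n≥0} C(n+1, 1) u^n for |u|<1, with u = w/(10):
  c_n = C(n+1, 1) / (10)^(n+2).
  c_0 = 1/(10)^2 = 1/100.
  c_1 = 2/(10)^3 = 1/500.
  c_2 = 3/(10)^4 = 3/10000.
The series is valid for |w/d| < 1, i.e. |z − z₀| < |d|.
Radius of convergence: R = |8 − z₀| = |10| = 10 (distance from z₀ to the singularity z = 8).

c_0 = 1/100, c_1 = 1/500, c_2 = 3/10000; R = 10.


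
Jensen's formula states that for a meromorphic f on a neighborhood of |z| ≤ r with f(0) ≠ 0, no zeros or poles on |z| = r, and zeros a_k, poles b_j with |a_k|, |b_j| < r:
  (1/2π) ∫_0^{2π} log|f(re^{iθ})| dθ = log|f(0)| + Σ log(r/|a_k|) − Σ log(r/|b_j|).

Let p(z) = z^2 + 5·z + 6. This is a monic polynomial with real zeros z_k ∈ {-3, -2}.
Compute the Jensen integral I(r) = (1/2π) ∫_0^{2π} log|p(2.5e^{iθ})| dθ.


Zeros: -3, -2; r = 2.5.
Inside |z| < r: -2. Outside (|z| ≥ r): -3.
p(0) = 6, so log|p(0)| = log(6) = 1.7918.
Apply Jensen: I(r) = log|p(0)| + Σ_k log(r/|z_k|), summed over zeros inside |z| < r.
  log(r/|z_k|) for z_k = -2: log(2.5/2) = 0.2231
  Outside zeros (-3) contribute nothing to the Jensen sum.
Sum over inside zeros: 0.2231.
I(r) = log|p(0)| + (inside sum) = 1.7918 + 0.2231 = 2.0149.
Note: since some zeros are outside |z| ≤ r, the simplified n·log(r) form does NOT apply — only the inside zeros contribute.

I(r) ≈ 2.0149.


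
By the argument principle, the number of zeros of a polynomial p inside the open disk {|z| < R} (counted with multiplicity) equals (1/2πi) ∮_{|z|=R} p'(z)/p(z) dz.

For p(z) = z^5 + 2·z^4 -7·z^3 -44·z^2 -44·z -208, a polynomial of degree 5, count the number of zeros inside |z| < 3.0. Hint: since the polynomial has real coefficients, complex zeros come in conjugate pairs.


The zeros of p are: (0 + 2i), (0 - 2i), (-3 + 2i), (-3 - 2i), 4.
Their magnitudes are: 2, 2, 3.606, 3.606, 4.
Zeros with |z| < R = 3.0: (0 + 2i), (0 - 2i).
Count = 2.
By the argument principle, (1/2πi) ∮_{|z|=R} p'(z)/p(z) dz equals exactly this count.

Number of zeros inside |z| < 3.0: 2.


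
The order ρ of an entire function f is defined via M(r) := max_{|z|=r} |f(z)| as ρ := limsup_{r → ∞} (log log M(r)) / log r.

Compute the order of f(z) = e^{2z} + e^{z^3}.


Each summand is entire of order 1 and 3 respectively (as in the single-exponential case). The order of a sum is at most the max of the orders, so ρ ≤ 3. For the lower bound: on |z|=r choose arg z so that 1z^3 is real positive; then |e^{1z^3}| = e^{1r^3} while |e^{2z}| ≤ e^{2r^1} = o(e^{1r^3}). So |f| ≥ e^{1r^3}(1 − o(1)) and ρ ≥ 3. Hence ρ = max(1, 3) = 3.
Therefore ρ = 3.

Order ρ = 3.


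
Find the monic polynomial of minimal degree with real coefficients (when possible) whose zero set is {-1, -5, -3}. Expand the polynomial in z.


The polynomial is p(z) = ∏_{α ∈ S} (z − α), where S = {-1, -5, -3}.
Expanding the product yields: p(z) = z^3 + 9·z^2 + 23·z + 15.
The resulting polynomial has degree 3 and real coefficients as required.

p(z) = z^3 + 9·z^2 + 23·z + 15.


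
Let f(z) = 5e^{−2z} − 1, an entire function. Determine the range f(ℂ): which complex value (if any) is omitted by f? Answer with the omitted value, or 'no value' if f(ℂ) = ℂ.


Little Picard bounds the complement of f(ℂ) to at most one point.
e^{−2z} is never zero on ℂ, so 5·e^{−2z} takes every value in ℂ ∖ {0}. Adding -1 shifts the range to ℂ ∖ {-1}. Thus f omits exactly the value -1.

Omitted value: -1.


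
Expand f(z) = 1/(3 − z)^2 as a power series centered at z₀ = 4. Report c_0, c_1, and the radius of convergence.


Let w = z − z₀, so z = z₀ + w.
Then 3 − z = 3 − (z₀ + w) = (3 − z₀) − w = -1 − w.
f(z) = 1/(-1 − w)^2 = (1/(-1)^2) · (1 − w/(-1))^{−2}.
By the binomial series (1−u)^{−2} = Σ_{n≥0} C(n+1, 1) u^n for |u|<1, with u = w/(-1):
  c_n = C(n+1, 1) / (-1)^(n+2).
  c_0 = 1/(-1)^2 = 1.
  c_1 = 2/(-1)^3 = -2.
The series is valid for |w/d| < 1, i.e. |z − z₀| < |d|.
Radius of convergence: R = |3 − z₀| = |-1| = 1 (distance from z₀ to the singularity z = 3).

c_0 = 1, c_1 = -2; R = 1.


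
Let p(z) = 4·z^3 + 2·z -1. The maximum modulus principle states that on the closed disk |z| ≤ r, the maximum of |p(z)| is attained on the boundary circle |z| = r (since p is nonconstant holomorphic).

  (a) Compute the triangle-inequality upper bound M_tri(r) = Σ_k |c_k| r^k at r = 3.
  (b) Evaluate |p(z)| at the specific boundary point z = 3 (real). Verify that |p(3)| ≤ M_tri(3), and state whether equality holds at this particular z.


Coefficients: c_0 = -1, c_1 = 2, c_2 = 0, c_3 = 4. Radius r = 3.
Part (a). Triangle bound: M_tri(r) = Σ_k |c_k| r^k
  = |-1|·3^0 + |2|·3^1 + |0|·3^2 + |4|·3^3
  = 1 + 6 + 0 + 108 = 115.
This bounds M(r) := max_{|z|=r} |p(z)| from above; equality holds iff all terms c_k z^k can be made to align in phase at a single z on |z|=r.
Part (b). At z = 3 (real, on the circle |z| = r):
  p(3) = (-1)·3^0 + (2)·3^1 + (0)·3^2 + (4)·3^3 = 113.
  |p(3)| = 113.
Check: |p(3)| = 113 ≤ 115 = M_tri(3). ✓ Equality does not hold at z = 3 (the coefficients have mixed signs, so the terms do not all align in phase there).

M_tri(3) = 115; |p(3)| = 113; equality at z=3: no.


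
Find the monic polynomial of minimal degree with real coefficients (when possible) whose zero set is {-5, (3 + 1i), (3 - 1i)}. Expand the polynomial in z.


The polynomial is p(z) = ∏_{α ∈ S} (z − α), where S = {-5, (3 + 1i), (3 - 1i)}.
Expanding the product yields: p(z) = z^3 -z^2 -20·z + 50.
Note conjugate pairs combine to real quadratics: (z − (3+1i))(z − (3−1i)) = z² − 6z + 10.
The resulting polynomial has degree 3 and real coefficients as required.

p(z) = z^3 -z^2 -20·z + 50.


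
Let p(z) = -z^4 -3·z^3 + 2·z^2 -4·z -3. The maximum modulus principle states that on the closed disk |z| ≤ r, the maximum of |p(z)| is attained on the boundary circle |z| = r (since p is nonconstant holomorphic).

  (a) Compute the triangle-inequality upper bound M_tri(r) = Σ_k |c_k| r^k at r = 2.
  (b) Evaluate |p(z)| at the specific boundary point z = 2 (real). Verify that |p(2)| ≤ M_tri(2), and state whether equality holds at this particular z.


Coefficients: c_0 = -3, c_1 = -4, c_2 = 2, c_3 = -3, c_4 = -1. Radius r = 2.
Part (a). Triangle bound: M_tri(r) = Σ_k |c_k| r^k
  = |-3|·2^0 + |-4|·2^1 + |2|·2^2 + |-3|·2^3 + |-1|·2^4
  = 3 + 8 + 8 + 24 + 16 = 59.
This bounds M(r) := max_{|z|=r} |p(z)| from above; equality holds iff all terms c_k z^k can be made to align in phase at a single z on |z|=r.
Part (b). At z = 2 (real, on the circle |z| = r):
  p(2) = (-3)·2^0 + (-4)·2^1 + (2)·2^2 + (-3)·2^3 + (-1)·2^4 = -43.
  |p(2)| = 43.
Check: |p(2)| = 43 ≤ 59 = M_tri(2). ✓ Equality does not hold at z = 2 (the coefficients have mixed signs, so the terms do not all align in phase there).

M_tri(2) = 59; |p(2)| = 43; equality at z=2: no.


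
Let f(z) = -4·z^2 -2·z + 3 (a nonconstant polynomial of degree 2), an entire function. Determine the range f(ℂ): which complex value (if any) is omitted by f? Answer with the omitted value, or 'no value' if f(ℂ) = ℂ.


Little Picard bounds the complement of f(ℂ) to at most one point.
For every w ∈ ℂ, the equation p(z) − w = 0 is a nonconstant polynomial in z and hence has at least one root by the fundamental theorem of algebra. So p is surjective onto ℂ, omitting no value.

Omitted value: no value.


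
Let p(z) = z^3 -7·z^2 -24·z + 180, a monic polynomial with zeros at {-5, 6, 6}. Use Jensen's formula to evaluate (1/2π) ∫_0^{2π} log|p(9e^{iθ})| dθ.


Zeros: -5, 6, 6; r = 9.
Inside |z| < r: -5, 6, 6. Outside (|z| ≥ r): ∅.
p(0) = 180, so log|p(0)| = log(180) = 5.1930.
Apply Jensen: I(r) = log|p(0)| + Σ_k log(r/|z_k|), summed over zeros inside |z| < r.
  log(r/|z_k|) for z_k = -5: log(9/5) = 0.5878
  log(r/|z_k|) for z_k = 6: log(9/6) = 0.4055
  log(r/|z_k|) for z_k = 6: log(9/6) = 0.4055
Sum over inside zeros: 1.3987.
I(r) = log|p(0)| + (inside sum) = 5.1930 + 1.3987 = 6.5917.
Closed form (all zeros inside, monic): I(r) = n·log(r) = 3·log(9) = 6.5917. ✓

I(r) ≈ 6.5917.


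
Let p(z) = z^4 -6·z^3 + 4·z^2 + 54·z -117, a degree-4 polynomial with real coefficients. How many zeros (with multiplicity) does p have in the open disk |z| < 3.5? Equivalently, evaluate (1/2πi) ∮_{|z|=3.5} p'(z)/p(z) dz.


The zeros of p are: -3, (3 + 2i), (3 - 2i), 3.
Their magnitudes are: 3, 3.606, 3.606, 3.
Zeros with |z| < R = 3.5: -3, 3.
Count = 2.
By the argument principle, (1/2πi) ∮_{|z|=R} p'(z)/p(z) dz equals exactly this count.

Number of zeros inside |z| < 3.5: 2.


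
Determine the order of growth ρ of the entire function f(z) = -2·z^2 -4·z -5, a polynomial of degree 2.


|f(z)| ≤ Σ|c_k|·r^k = O(r^2) as r → ∞. Polynomial growth is O(e^{r^ε}) for every ε > 0 (since r^2/e^{r^ε} → 0), so ρ ≤ ε for all ε > 0, i.e. ρ = 0. Every nonconstant polynomial has order 0.
Therefore ρ = 0.

Order ρ = 0.


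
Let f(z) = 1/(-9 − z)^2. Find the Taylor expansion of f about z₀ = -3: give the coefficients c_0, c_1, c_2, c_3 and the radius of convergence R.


Let w = z − z₀, so z = z₀ + w.
Then -9 − z = -9 − (z₀ + w) = (-9 − z₀) − w = -6 − w.
f(z) = 1/(-6 − w)^2 = (1/(-6)^2) · (1 − w/(-6))^{−2}.
By the binomial series (1−u)^{−2} = Σ_{n≥0} C(n+1, 1) u^n for |u|<1, with u = w/(-6):
  c_n = C(n+1, 1) / (-6)^(n+2).
  c_0 = 1/(-6)^2 = 1/36.
  c_1 = 2/(-6)^3 = -1/108.
  c_2 = 3/(-6)^4 = 1/432.
  c_3 = 4/(-6)^5 = -1/1944.
The series is valid for |w/d| < 1, i.e. |z − z₀| < |d|.
Radius of convergence: R = |-9 − z₀| = |-6| = 6 (distance from z₀ to the singularity z = -9).

c_0 = 1/36, c_1 = -1/108, c_2 = 1/432, c_3 = -1/1944; R = 6.


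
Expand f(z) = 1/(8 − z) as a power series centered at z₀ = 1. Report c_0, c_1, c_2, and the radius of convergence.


Let w = z − z₀, so z = z₀ + w.
Then 8 − z = 8 − (z₀ + w) = (8 − z₀) − w = 7 − w.
f(z) = 1/(7 − w) = (1/(7)) · 1/(1 − w/(7)) = Σ_{n≥0} w^n / (7)^(n+1).
So c_n = 1/(7)^(n+1):
  c_0 = 1/(7)^1 = 1/7.
  c_1 = 1/(7)^2 = 1/49.
  c_2 = 1/(7)^3 = 1/343.
The series is valid for |w/d| < 1, i.e. |z − z₀| < |d|.
Radius of convergence: R = |8 − z₀| = |7| = 7 (distance from z₀ to the singularity z = 8).

c_0 = 1/7, c_1 = 1/49, c_2 = 1/343; R = 7.


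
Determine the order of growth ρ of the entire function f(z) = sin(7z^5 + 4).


Write sin(w) = (e^{iw} ± e^{−iw})/(2 or 2i), so |sin(w)| ≤ e^{|w|}. With w = 7z^5 + 4, |w| ≤ 7r^5 + 4 on |z|=r, giving M(r) ≤ e^{7r^5 + 4} and ρ ≤ 5. For the lower bound, choose z on |z|=r with 7z^5 purely imaginary of modulus 7r^5; then |sin(7z^5 + 4)| grows like e^{7r^5}/2, so ρ ≥ 5. Hence ρ = 5.
Therefore ρ = 5.

Order ρ = 5.


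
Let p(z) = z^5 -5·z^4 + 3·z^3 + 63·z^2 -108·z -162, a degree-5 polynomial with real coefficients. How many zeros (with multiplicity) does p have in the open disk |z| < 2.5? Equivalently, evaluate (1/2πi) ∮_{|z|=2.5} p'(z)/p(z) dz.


The zeros of p are: 3, -3, -1, (3 + 3i), (3 - 3i).
Their magnitudes are: 3, 3, 1, 4.243, 4.243.
Zeros with |z| < R = 2.5: -1.
Count = 1.
By the argument principle, (1/2πi) ∮_{|z|=R} p'(z)/p(z) dz equals exactly this count.

Number of zeros inside |z| < 2.5: 1.


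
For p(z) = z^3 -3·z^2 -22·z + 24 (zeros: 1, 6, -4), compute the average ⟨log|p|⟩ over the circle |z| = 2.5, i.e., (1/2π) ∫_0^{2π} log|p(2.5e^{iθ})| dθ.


Zeros: -4, 1, 6; r = 2.5.
Inside |z| < r: 1. Outside (|z| ≥ r): -4, 6.
p(0) = 24, so log|p(0)| = log(24) = 3.1781.
Apply Jensen: I(r) = log|p(0)| + Σ_k log(r/|z_k|), summed over zeros inside |z| < r.
  log(r/|z_k|) for z_k = 1: log(2.5/1) = 0.9163
  Outside zeros (-4, 6) contribute nothing to the Jensen sum.
Sum over inside zeros: 0.9163.
I(r) = log|p(0)| + (inside sum) = 3.1781 + 0.9163 = 4.0943.
Note: since some zeros are outside |z| ≤ r, the simplified n·log(r) form does NOT apply — only the inside zeros contribute.

I(r) ≈ 4.0943.


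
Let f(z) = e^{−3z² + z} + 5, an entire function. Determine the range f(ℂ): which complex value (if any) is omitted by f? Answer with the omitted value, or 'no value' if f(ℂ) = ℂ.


Little Picard bounds the complement of f(ℂ) to at most one point.
The exponent g(z) = −3z² + z is a nonconstant polynomial, hence surjective onto ℂ. So e^{g(z)} takes every value in {e^w : w ∈ ℂ} = ℂ ∖ {0}. Adding 5 shifts the range to ℂ ∖ {5}. f omits exactly 5.

Omitted value: 5.


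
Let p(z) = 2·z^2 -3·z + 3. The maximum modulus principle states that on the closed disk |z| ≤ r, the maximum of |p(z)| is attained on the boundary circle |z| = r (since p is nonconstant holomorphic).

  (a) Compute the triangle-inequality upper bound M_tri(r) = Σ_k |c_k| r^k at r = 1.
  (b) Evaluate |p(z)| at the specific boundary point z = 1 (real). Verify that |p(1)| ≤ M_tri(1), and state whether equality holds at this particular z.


Coefficients: c_0 = 3, c_1 = -3, c_2 = 2. Radius r = 1.
Part (a). Triangle bound: M_tri(r) = Σ_k |c_k| r^k
  = |3|·1^0 + |-3|·1^1 + |2|·1^2
  = 3 + 3 + 2 = 8.
This bounds M(r) := max_{|z|=r} |p(z)| from above; equality holds iff all terms c_k z^k can be made to align in phase at a single z on |z|=r.
Part (b). At z = 1 (real, on the circle |z| = r):
  p(1) = (3)·1^0 + (-3)·1^1 + (2)·1^2 = 2.
  |p(1)| = 2.
Check: |p(1)| = 2 ≤ 8 = M_tri(1). ✓ Equality does not hold at z = 1 (the coefficients have mixed signs, so the terms do not all align in phase there).

M_tri(1) = 8; |p(1)| = 2; equality at z=1: no.


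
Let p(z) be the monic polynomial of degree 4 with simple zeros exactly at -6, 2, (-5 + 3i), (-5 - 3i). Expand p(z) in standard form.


The polynomial is p(z) = ∏_{α ∈ S} (z − α), where S = {-6, 2, (-5 + 3i), (-5 - 3i)}.
Expanding the product yields: p(z) = z^4 + 14·z^3 + 62·z^2 + 16·z -408.
Note conjugate pairs combine to real quadratics: (z − (-5+3i))(z − (-5−3i)) = z² + 10z + 34.
The resulting polynomial has degree 4 and real coefficients as required.

p(z) = z^4 + 14·z^3 + 62·z^2 + 16·z -408.


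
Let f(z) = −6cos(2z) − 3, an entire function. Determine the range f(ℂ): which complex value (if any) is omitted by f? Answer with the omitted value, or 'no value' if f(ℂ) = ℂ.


Little Picard bounds the complement of f(ℂ) to at most one point.
cos is entire and surjective onto ℂ: for every w ∈ ℂ, cos(ζ) = w has a solution ζ ∈ ℂ (e.g., via the complex inverse arccos). With ζ = 2z this gives z = ζ/(2). Then -6·cos(2z) takes every value in -6·ℂ = ℂ, and adding -3 is a bijection of ℂ. So f is surjective and omits no value. (Note: only on the real line is cos bounded by [−1, 1].)

Omitted value: no value.


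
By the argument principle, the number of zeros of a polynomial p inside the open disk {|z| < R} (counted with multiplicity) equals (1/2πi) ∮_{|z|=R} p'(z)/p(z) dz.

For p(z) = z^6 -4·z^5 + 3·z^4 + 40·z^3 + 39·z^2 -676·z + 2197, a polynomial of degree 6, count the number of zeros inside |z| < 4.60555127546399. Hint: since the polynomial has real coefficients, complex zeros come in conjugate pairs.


The zeros of p are: (-3 + 2i), (-3 - 2i), (3 + 2i), (3 - 2i), (2 + 3i), (2 - 3i).
Their magnitudes are: 3.606, 3.606, 3.606, 3.606, 3.606, 3.606.
Zeros with |z| < R = 4.60555127546399: (-3 + 2i), (-3 - 2i), (3 + 2i), (3 - 2i), (2 + 3i), (2 - 3i).
Count = 6.
By the argument principle, (1/2πi) ∮_{|z|=R} p'(z)/p(z) dz equals exactly this count.

Number of zeros inside |z| < 4.60555127546399: 6.


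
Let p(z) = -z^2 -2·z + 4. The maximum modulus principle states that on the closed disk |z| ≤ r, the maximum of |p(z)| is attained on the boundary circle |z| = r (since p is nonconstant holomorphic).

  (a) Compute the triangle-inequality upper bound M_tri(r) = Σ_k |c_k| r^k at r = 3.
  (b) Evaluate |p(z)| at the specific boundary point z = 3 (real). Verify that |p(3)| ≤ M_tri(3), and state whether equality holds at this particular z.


Coefficients: c_0 = 4, c_1 = -2, c_2 = -1. Radius r = 3.
Part (a). Triangle bound: M_tri(r) = Σ_k |c_k| r^k
  = |4|·3^0 + |-2|·3^1 + |-1|·3^2
  = 4 + 6 + 9 = 19.
This bounds M(r) := max_{|z|=r} |p(z)| from above; equality holds iff all terms c_k z^k can be made to align in phase at a single z on |z|=r.
Part (b). At z = 3 (real, on the circle |z| = r):
  p(3) = (4)·3^0 + (-2)·3^1 + (-1)·3^2 = -11.
  |p(3)| = 11.
Check: |p(3)| = 11 ≤ 19 = M_tri(3). ✓ Equality does not hold at z = 3 (the coefficients have mixed signs, so the terms do not all align in phase there).

M_tri(3) = 19; |p(3)| = 11; equality at z=3: no.


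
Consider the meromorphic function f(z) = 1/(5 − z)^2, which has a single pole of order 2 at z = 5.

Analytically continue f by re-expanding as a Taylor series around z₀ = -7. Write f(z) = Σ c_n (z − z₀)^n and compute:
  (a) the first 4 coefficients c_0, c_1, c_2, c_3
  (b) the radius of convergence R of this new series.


Let w = z − z₀, so z = z₀ + w.
Then 5 − z = 5 − (z₀ + w) = (5 − z₀) − w = 12 − w.
f(z) = 1/(12 − w)^2 = (1/(12)^2) · (1 − w/(12))^{−2}.
By the binomial series (1−u)^{−2} = Σ_{n≥0} C(n+1, 1) u^n for |u|<1, with u = w/(12):
  c_n = C(n+1, 1) / (12)^(n+2).
  c_0 = 1/(12)^2 = 1/144.
  c_1 = 2/(12)^3 = 1/864.
  c_2 = 3/(12)^4 = 1/6912.
  c_3 = 4/(12)^5 = 1/62208.
The series is valid for |w/d| < 1, i.e. |z − z₀| < |d|.
Radius of convergence: R = |5 − z₀| = |12| = 12 (distance from z₀ to the singularity z = 5).

c_0 = 1/144, c_1 = 1/864, c_2 = 1/6912, c_3 = 1/62208; R = 12.


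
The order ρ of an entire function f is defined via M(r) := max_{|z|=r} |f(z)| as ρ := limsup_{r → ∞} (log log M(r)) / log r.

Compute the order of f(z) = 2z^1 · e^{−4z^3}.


M(r) = max_{|z|=r} |2|·|z|^1·|e^{−4z^3}| = 2·r^1 · e^{4r^3} (the factors attain their maxima compatibly on |z|=r). Then log M(r) = log 2 + 1·log r + 4r^3, dominated by the last term, so log log M(r) ~ 3·log r. The polynomial factor 2z^1 contributes only a log r term and does not affect the order. ρ = 3.
Therefore ρ = 3.

Order ρ = 3.


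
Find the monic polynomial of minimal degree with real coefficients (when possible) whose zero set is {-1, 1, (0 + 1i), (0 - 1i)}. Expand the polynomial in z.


The polynomial is p(z) = ∏_{α ∈ S} (z − α), where S = {-1, 1, (0 + 1i), (0 - 1i)}.
Expanding the product yields: p(z) = z^4 -1.
Note conjugate pairs combine to real quadratics: (z − (0+1i))(z − (0−1i)) = z² + 1.
The resulting polynomial has degree 4 and real coefficients as required.

p(z) = z^4 -1.


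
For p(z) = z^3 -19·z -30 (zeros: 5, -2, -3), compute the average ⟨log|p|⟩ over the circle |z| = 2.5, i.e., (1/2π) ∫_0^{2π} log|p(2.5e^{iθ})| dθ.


Zeros: -3, -2, 5; r = 2.5.
Inside |z| < r: -2. Outside (|z| ≥ r): -3, 5.
p(0) = -30, so log|p(0)| = log(30) = 3.4012.
Apply Jensen: I(r) = log|p(0)| + Σ_k log(r/|z_k|), summed over zeros inside |z| < r.
  log(r/|z_k|) for z_k = -2: log(2.5/2) = 0.2231
  Outside zeros (-3, 5) contribute nothing to the Jensen sum.
Sum over inside zeros: 0.2231.
I(r) = log|p(0)| + (inside sum) = 3.4012 + 0.2231 = 3.6243.
Note: since some zeros are outside |z| ≤ r, the simplified n·log(r) form does NOT apply — only the inside zeros contribute.

I(r) ≈ 3.6243.


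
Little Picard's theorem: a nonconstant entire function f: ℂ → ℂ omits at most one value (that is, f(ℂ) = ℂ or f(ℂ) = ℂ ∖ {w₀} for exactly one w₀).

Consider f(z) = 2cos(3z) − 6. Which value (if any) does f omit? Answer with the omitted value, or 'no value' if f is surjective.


Little Picard bounds the complement of f(ℂ) to at most one point.
cos is entire and surjective onto ℂ: for every w ∈ ℂ, cos(ζ) = w has a solution ζ ∈ ℂ (e.g., via the complex inverse arccos). With ζ = 3z this gives z = ζ/(3). Then 2·cos(3z) takes every value in 2·ℂ = ℂ, and adding -6 is a bijection of ℂ. So f is surjective and omits no value. (Note: only on the real line is cos bounded by [−1, 1].)

Omitted value: no value.


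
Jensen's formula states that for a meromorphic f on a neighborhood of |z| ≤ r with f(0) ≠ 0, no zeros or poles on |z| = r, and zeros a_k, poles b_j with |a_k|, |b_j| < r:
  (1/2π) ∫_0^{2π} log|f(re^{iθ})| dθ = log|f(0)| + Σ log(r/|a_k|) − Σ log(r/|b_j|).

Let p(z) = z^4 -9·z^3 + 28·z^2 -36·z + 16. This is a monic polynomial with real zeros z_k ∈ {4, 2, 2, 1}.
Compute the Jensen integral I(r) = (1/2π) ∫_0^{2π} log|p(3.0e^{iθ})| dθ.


Zeros: 1, 2, 2, 4; r = 3.0.
Inside |z| < r: 1, 2, 2. Outside (|z| ≥ r): 4.
p(0) = 16, so log|p(0)| = log(16) = 2.7726.
Apply Jensen: I(r) = log|p(0)| + Σ_k log(r/|z_k|), summed over zeros inside |z| < r.
  log(r/|z_k|) for z_k = 2: log(3.0/2) = 0.4055
  log(r/|z_k|) for z_k = 2: log(3.0/2) = 0.4055
  log(r/|z_k|) for z_k = 1: log(3.0/1) = 1.0986
  Outside zeros (4) contribute nothing to the Jensen sum.
Sum over inside zeros: 1.9095.
I(r) = log|p(0)| + (inside sum) = 2.7726 + 1.9095 = 4.6821.
Note: since some zeros are outside |z| ≤ r, the simplified n·log(r) form does NOT apply — only the inside zeros contribute.

I(r) ≈ 4.6821.


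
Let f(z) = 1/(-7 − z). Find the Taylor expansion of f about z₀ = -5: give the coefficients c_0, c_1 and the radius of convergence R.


Let w = z − z₀, so z = z₀ + w.
Then -7 − z = -7 − (z₀ + w) = (-7 − z₀) − w = -2 − w.
f(z) = 1/(-2 − w) = (1/(-2)) · 1/(1 − w/(-2)) = Σ_{n≥0} w^n / (-2)^(n+1).
So c_n = 1/(-2)^(n+1):
  c_0 = 1/(-2)^1 = -1/2.
  c_1 = 1/(-2)^2 = 1/4.
The series is valid for |w/d| < 1, i.e. |z − z₀| < |d|.
Radius of convergence: R = |-7 − z₀| = |-2| = 2 (distance from z₀ to the singularity z = -7).

c_0 = -1/2, c_1 = 1/4; R = 2.
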